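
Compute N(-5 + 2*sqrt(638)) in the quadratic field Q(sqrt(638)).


N(a + b*sqrt(d)) = a^2 - d*b^2
= (-5)^2 - (638)*(2)^2
= 25 - 2552
= -2527

-2527


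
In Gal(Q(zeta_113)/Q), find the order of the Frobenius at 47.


The Frobenius at p in Gal(Q(zeta_n)/Q) = (Z/nZ)* is the class of p, so its order is ord_113(47), the smallest k >= 1 with 47^k = 1 mod 113.
n = 113 = 113, phi(113) = 112; the order divides phi(n).
Divisors of 112: 1, 2, 4, 7, 8, 14, 16, 28, 56, 112
Repeated squaring mod 113: 47^1 = 47, 47^2 = 62, 47^4 = 2, 47^8 = 4, 47^16 = 16, 47^32 = 30, 47^64 = 109
Test divisors in increasing order:
  k=1: 47^1 = 47 mod 113
  k=2: 47^2 = 62 mod 113
  k=4: 47^4 = 2 mod 113
  k=7: 47^7 = 2 * 62 * 47 = 65 mod 113
  k=8: 47^8 = 4 mod 113
  k=14: 47^14 = 4 * 2 * 62 = 44 mod 113
  k=16: 47^16 = 16 mod 113
  k=28: 47^28 = 16 * 4 * 2 = 15 mod 113
  k=56: 47^56 = 30 * 16 * 4 = 112 mod 113
  k=112: 47^112 = 109 * 30 * 16 = 1 mod 113  <- first divisor giving 1
Order = 112

112


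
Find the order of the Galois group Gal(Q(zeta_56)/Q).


|Gal(Q(zeta_56)/Q)| = phi(56)
= 24

24


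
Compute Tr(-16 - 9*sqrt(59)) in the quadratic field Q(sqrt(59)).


Tr(a + b*sqrt(d)) = (a + b*sqrt(d)) + (a - b*sqrt(d)) = 2a
= 2 * (-16)
= -32

-32


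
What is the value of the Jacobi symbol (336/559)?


Compute (336/559) via quadratic reciprocity:
  pull out 2: (2/559) = +1  (since 559 mod 8 = 7)
  pull out 2: (2/559) = +1  (since 559 mod 8 = 7)
  pull out 2: (2/559) = +1  (since 559 mod 8 = 7)
  pull out 2: (2/559) = +1  (since 559 mod 8 = 7)
  reciprocity: (21/559) -> +(559/21)
  reduce: (13/21)
  reciprocity: (13/21) -> +(21/13)
  reduce: (8/13)
  pull out 2: (2/13) = -1  (since 13 mod 8 = 5)
  pull out 2: (2/13) = -1  (since 13 mod 8 = 5)
  pull out 2: (2/13) = -1  (since 13 mod 8 = 5)
  (1/13) = 1
Product of signs = -1

-1


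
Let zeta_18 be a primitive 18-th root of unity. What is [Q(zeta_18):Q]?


The degree equals Euler's totient phi(18).
18 = 2 * 3^2
phi(18) = 6

6


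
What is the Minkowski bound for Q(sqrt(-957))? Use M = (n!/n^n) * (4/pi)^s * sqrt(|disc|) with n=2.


d = -957, d mod 4 = 3, so disc(K) = 4d = -3828; |disc(K)| = 3828
Imaginary quadratic field, so n = 2, s = r2 = 1, r1 = 0
M = (n!/n^n) * (4/pi)^s * sqrt(|disc(K)|) = (2!/2^2) * (4/pi)^1 * sqrt(3828)
= 0.5 * 1.273240 * 61.870833
= 39.3882

39.3882


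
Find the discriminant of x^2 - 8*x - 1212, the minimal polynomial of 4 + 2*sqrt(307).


The element 4 + 2*sqrt(307) has minimal polynomial:
x^2 - 8*x - 1212
Discriminant = (-8)^2 - 4*(-1212)
= 64 + 4848
= 4912

4912


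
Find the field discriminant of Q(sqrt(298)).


For K = Q(sqrt(d)) with d squarefree: disc(K) = d if d = 1 mod 4, and disc(K) = 4d if d = 2 or 3 mod 4.
Here d = 298, and d mod 4 = 2.
d = 2 mod 4, not 1 (O_K = Z[sqrt(d)]), so disc(K) = 4d = 4 * (298) = 1192

1192


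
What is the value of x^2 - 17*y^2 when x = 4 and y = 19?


x^2 - d*y^2
= 4^2 - 17*19^2
= 16 - 6137
= -6121

-6121


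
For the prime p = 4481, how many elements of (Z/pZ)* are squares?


For prime p, the number of non-zero quadratic residues is (p-1)/2.
= (4481-1)/2
= 2240

2240


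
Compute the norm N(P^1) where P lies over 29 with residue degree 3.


N(P^a) = p^(a*f)
= 29^(1*3)
= 29^3
= 24389

24389


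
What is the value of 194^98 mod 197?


p = 197 is prime and the exponent is (p-1)/2 = 98, so by Euler's criterion 194^98 = (194/197) = +1 or -1 mod 197.
Compute by square-and-multiply:
  98 = 64 + 32 + 2 (binary 1100010)
  Repeated squaring mod 197: 194^1 = 194, 194^2 = 9, 194^4 = 81, 194^8 = 60, 194^16 = 54, 194^32 = 158, 194^64 = 142
  194^98 = 194^64 * 194^32 * 194^2 = 142 * 158 * 9 mod 197
    142 * 158 = 22436 = 175 mod 197
    175 * 9 = 1575 = 196 mod 197
  194^98 = 196 mod 197
Result 196 = p - 1 = -1 mod 197: 194 is a quadratic non-residue mod 197. As a residue in [0, p-1] the value is 196.
194^98 mod 197 = 196

196


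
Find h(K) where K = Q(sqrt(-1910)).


K = Q(sqrt(-1910)). d mod 4 = 2, so D = disc(K) = 4d = -7640
h(K) equals the number of primitive reduced positive-definite forms (a, b, c) = a*x^2 + b*x*y + c*y^2 with b^2 - 4ac = D,
where reduced means |b| <= a <= c, with b >= 0 whenever |b| = a or a = c, and primitive means gcd(a, b, c) = 1.
Reduced forces 3a^2 <= |D| = 7640, so 1 <= a <= 50; b must have the parity of D, and c = (b^2 - D)/(4a) must be an integer >= a.
Enumerate a = 1..50, b in [-a, a]:
  a=1: (1, 0, 1910)  [1]
  a=2: (2, 0, 955)  [1]
  a=3: (3, -2, 637), (3, 2, 637)  [2]
  a=4: none
  a=5: (5, 0, 382)  [1]
  a=6: (6, -4, 319), (6, 4, 319)  [2]
  a=7: (7, -2, 273), (7, 2, 273)  [2]
  a=8: none
  a=9: (9, -8, 214), (9, 8, 214)  [2]
  a=10: (10, 0, 191)  [1]
  a=11: (11, -4, 174), (11, 4, 174)  [2]
  a=12: none
  a=13: (13, -2, 147), (13, 2, 147)  [2]
  a=14: (14, -12, 139), (14, 12, 139)  [2]
  a=15: (15, -10, 129), (15, 10, 129)  [2]
  a=16..17: none
  a=18: (18, -8, 107), (18, 8, 107)  [2]
  a=19: (19, -6, 101), (19, 6, 101)  [2]
  a=20: none
  a=21: (21, -16, 94), (21, -2, 91), (21, 2, 91), (21, 16, 94)  [4]
  a=22: (22, -4, 87), (22, 4, 87)  [2]
  a=23..25: none
  a=26: (26, -24, 79), (26, 24, 79)  [2]
  a=27: (27, -26, 77), (27, 26, 77)  [2]
  a=28: none
  a=29: (29, -4, 66), (29, 4, 66)  [2]
  a=30: (30, -20, 67), (30, 20, 67)  [2]
  a=31..32: none
  a=33: (33, -26, 63), (33, -4, 58), (33, 4, 58), (33, 26, 63)  [4]
  a=34: none
  a=35: (35, -30, 61), (35, 30, 61)  [2]
  a=36..37: none
  a=38: (38, -32, 57), (38, 32, 57)  [2]
  a=39: (39, -28, 54), (39, -2, 49), (39, 2, 49), (39, 28, 54)  [4]
  a=40..41: none
  a=42: (42, -40, 55), (42, -16, 47), (42, 16, 47), (42, 40, 55)  [4]
  a=43: (43, -10, 45), (43, 10, 45)  [2]
  a=44..50: none
Total reduced forms: 1 + 1 + 2 + 1 + 2 + 2 + 2 + 1 + 2 + 2 + 2 + 2 + 2 + 2 + 4 + 2 + 2 + 2 + 2 + 2 + 4 + 2 + 2 + 4 + 4 + 2 = 56
h = 56

56


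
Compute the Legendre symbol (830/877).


p = 877 is prime, so compute (830/877) with the reciprocity algorithm (Jacobi-symbol steps: pull out 2s via (2/n), flip via reciprocity, reduce):
  pull out 2: (2/877) = -1  (since 877 mod 8 = 5)
  reciprocity: (415/877) -> +(877/415)
  reduce: (47/415)
  reciprocity: (47/415) -> -(415/47)
  reduce: (39/47)
  reciprocity: (39/47) -> -(47/39)
  reduce: (8/39)
  pull out 2: (2/39) = +1  (since 39 mod 8 = 7)
  pull out 2: (2/39) = +1  (since 39 mod 8 = 7)
  pull out 2: (2/39) = +1  (since 39 mod 8 = 7)
  (1/39) = 1
Product of signs = -1
(830/877) = -1

-1


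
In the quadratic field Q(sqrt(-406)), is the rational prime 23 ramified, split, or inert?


K = Q(sqrt(-406)). Since d mod 4 = 2, disc(K) = -1624.
Check p | disc: -1624 mod 23 = 9.
p does not divide disc. Compute Legendre symbol (d/p):
8^((23-1)/2) mod 23 = 1
(d/p) = 1, so p splits: (p) = P*P' with e=1, f=1, g=2.
Therefore p is split.

split


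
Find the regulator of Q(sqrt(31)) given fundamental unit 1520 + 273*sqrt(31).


epsilon = 1520 + 273*sqrt(31)
= 3039.9997
R = ln(3039.9997)
= 8.0196

8.0196


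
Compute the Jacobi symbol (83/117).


Compute (83/117) via quadratic reciprocity:
  reciprocity: (83/117) -> +(117/83)
  reduce: (34/83)
  pull out 2: (2/83) = -1  (since 83 mod 8 = 3)
  reciprocity: (17/83) -> +(83/17)
  reduce: (15/17)
  reciprocity: (15/17) -> +(17/15)
  reduce: (2/15)
  pull out 2: (2/15) = +1  (since 15 mod 8 = 7)
  (1/15) = 1
Product of signs = -1

-1


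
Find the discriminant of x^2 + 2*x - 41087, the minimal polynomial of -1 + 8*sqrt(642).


The element -1 + 8*sqrt(642) has minimal polynomial:
x^2 + 2*x - 41087
Discriminant = (2)^2 - 4*(-41087)
= 4 + 164348
= 164352

164352


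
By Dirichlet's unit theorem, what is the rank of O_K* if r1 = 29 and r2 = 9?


By Dirichlet's unit theorem:
rank = r1 + r2 - 1
= 29 + 9 - 1
= 37

37


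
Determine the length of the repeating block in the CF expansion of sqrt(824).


Run the CF algorithm for sqrt(824).
a_0 = floor(sqrt(824)) = 28; set m_0=0, q_0=1.
Recurrence: m' = q*a - m,  q' = (d - m'^2)/q,  a' = floor((a_0 + m')/q').
  step 1: m=28, q=40, a=1
  step 2: m=12, q=17, a=2
  step 3: m=22, q=20, a=2
  step 4: m=18, q=25, a=1
  step 5: m=7, q=31, a=1
  step 6: m=24, q=8, a=6
  step 7: m=24, q=31, a=1
  step 8: m=7, q=25, a=1
  step 9: m=18, q=20, a=2
  step 10: m=22, q=17, a=2
  step 11: m=12, q=40, a=1
  step 12: m=28, q=1, a=56
a_12 = 2*a_0 = 56, so the period closes here.
sqrt(824) = [28; 1, 2, 2, 1, 1, 6, 1, 1, 2, 2, 1, 56]
Period length = 12

12


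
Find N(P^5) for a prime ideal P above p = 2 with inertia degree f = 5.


N(P^a) = p^(a*f)
= 2^(5*5)
= 2^25
= 33554432

33554432


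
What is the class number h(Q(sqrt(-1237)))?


K = Q(sqrt(-1237)). d mod 4 = 3, so D = disc(K) = 4d = -4948
h(K) equals the number of primitive reduced positive-definite forms (a, b, c) = a*x^2 + b*x*y + c*y^2 with b^2 - 4ac = D,
where reduced means |b| <= a <= c, with b >= 0 whenever |b| = a or a = c, and primitive means gcd(a, b, c) = 1.
Reduced forces 3a^2 <= |D| = 4948, so 1 <= a <= 40; b must have the parity of D, and c = (b^2 - D)/(4a) must be an integer >= a.
Enumerate a = 1..40, b in [-a, a]:
  a=1: (1, 0, 1237)  [1]
  a=2: (2, 2, 619)  [1]
  a=3..6: none
  a=7: (7, -6, 178), (7, 6, 178)  [2]
  a=8..13: none
  a=14: (14, -6, 89), (14, 6, 89)  [2]
  a=15..16: none
  a=17: (17, -4, 73), (17, 4, 73)  [2]
  a=18: none
  a=19: (19, -12, 67), (19, 12, 67)  [2]
  a=20..33: none
  a=34: (34, -30, 43), (34, 30, 43)  [2]
  a=35..36: none
  a=37: (37, -26, 38), (37, 26, 38)  [2]
  a=38..40: none
Total reduced forms: 1 + 1 + 2 + 2 + 2 + 2 + 2 + 2 = 14
h = 14

14


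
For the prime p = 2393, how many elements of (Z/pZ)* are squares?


For prime p, the number of non-zero quadratic residues is (p-1)/2.
= (2393-1)/2
= 1196

1196


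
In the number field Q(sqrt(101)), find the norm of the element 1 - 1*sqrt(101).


N(a + b*sqrt(d)) = a^2 - d*b^2
= (1)^2 - (101)*(-1)^2
= 1 - 101
= -100

-100


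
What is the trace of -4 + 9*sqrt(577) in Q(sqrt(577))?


Tr(a + b*sqrt(d)) = (a + b*sqrt(d)) + (a - b*sqrt(d)) = 2a
= 2 * (-4)
= -8

-8


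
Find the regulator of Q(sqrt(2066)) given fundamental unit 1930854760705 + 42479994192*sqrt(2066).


epsilon = 1930854760705 + 42479994192*sqrt(2066)
= 3.8617e+12
R = ln(3.8617e+12)
= 28.9821

28.9821


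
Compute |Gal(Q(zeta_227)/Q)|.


|Gal(Q(zeta_227)/Q)| = phi(227)
= 226

226


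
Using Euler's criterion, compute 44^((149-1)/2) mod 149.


p = 149 is prime and the exponent is (p-1)/2 = 74, so by Euler's criterion 44^74 = (44/149) = +1 or -1 mod 149.
Compute by square-and-multiply:
  74 = 64 + 8 + 2 (binary 1001010)
  Repeated squaring mod 149: 44^1 = 44, 44^2 = 148, 44^4 = 1, 44^8 = 1, 44^16 = 1, 44^32 = 1, 44^64 = 1
  44^74 = 44^64 * 44^8 * 44^2 = 1 * 1 * 148 mod 149
    1 * 1 = 1 = 1 mod 149
    1 * 148 = 148 = 148 mod 149
  44^74 = 148 mod 149
Result 148 = p - 1 = -1 mod 149: 44 is a quadratic non-residue mod 149. As a residue in [0, p-1] the value is 148.
44^74 mod 149 = 148

148


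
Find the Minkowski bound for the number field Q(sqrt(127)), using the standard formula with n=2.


d = 127, d mod 4 = 3, so disc(K) = 4d = 508; |disc(K)| = 508
Real quadratic field, so n = 2, s = r2 = 0, r1 = 2
M = (n!/n^n) * (4/pi)^s * sqrt(|disc(K)|) = (2!/2^2) * (4/pi)^0 * sqrt(508)
= 0.5 * 1.000000 * 22.538855
= 11.2694

11.2694


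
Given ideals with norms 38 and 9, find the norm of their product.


N(IJ) = N(I) * N(J)
= 38 * 9
= 342

342


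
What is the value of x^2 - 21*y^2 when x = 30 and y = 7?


x^2 - d*y^2
= 30^2 - 21*7^2
= 900 - 1029
= -129

-129


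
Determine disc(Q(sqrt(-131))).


For K = Q(sqrt(d)) with d squarefree: disc(K) = d if d = 1 mod 4, and disc(K) = 4d if d = 2 or 3 mod 4.
Here d = -131, and d mod 4 = 1.
d = 1 mod 4 (O_K = Z[(1+sqrt(d))/2]), so disc(K) = d = -131

-131


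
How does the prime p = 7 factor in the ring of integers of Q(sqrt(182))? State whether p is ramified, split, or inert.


K = Q(sqrt(182)). Since d mod 4 = 2, disc(K) = 728.
Check p | disc: 728 mod 7 = 0.
p divides disc, so p ramifies: (p) = P^2 with e=2, f=1, g=1.
Therefore p is ramified.

ramified


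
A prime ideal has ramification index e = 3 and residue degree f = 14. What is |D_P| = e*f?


|D_P| = e * f
= 3 * 14
= 42

42


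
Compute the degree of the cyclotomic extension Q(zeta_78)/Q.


The degree equals Euler's totient phi(78).
78 = 2 * 3 * 13
phi(78) = 24

24


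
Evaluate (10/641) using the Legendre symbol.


p = 641 is prime, so compute (10/641) with the reciprocity algorithm (Jacobi-symbol steps: pull out 2s via (2/n), flip via reciprocity, reduce):
  pull out 2: (2/641) = +1  (since 641 mod 8 = 1)
  reciprocity: (5/641) -> +(641/5)
  reduce: (1/5)
  (1/5) = 1
Product of signs = 1
(10/641) = 1

1


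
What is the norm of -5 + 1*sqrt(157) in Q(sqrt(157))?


N(a + b*sqrt(d)) = a^2 - d*b^2
= (-5)^2 - (157)*(1)^2
= 25 - 157
= -132

-132


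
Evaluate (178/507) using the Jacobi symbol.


Compute (178/507) via quadratic reciprocity:
  pull out 2: (2/507) = -1  (since 507 mod 8 = 3)
  reciprocity: (89/507) -> +(507/89)
  reduce: (62/89)
  pull out 2: (2/89) = +1  (since 89 mod 8 = 1)
  reciprocity: (31/89) -> +(89/31)
  reduce: (27/31)
  reciprocity: (27/31) -> -(31/27)
  reduce: (4/27)
  pull out 2: (2/27) = -1  (since 27 mod 8 = 3)
  pull out 2: (2/27) = -1  (since 27 mod 8 = 3)
  (1/27) = 1
Product of signs = 1

1


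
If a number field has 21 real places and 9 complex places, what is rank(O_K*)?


By Dirichlet's unit theorem:
rank = r1 + r2 - 1
= 21 + 9 - 1
= 29

29


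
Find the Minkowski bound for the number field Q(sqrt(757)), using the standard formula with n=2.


d = 757, d mod 4 = 1, so disc(K) = d = 757; |disc(K)| = 757
Real quadratic field, so n = 2, s = r2 = 0, r1 = 2
M = (n!/n^n) * (4/pi)^s * sqrt(|disc(K)|) = (2!/2^2) * (4/pi)^0 * sqrt(757)
= 0.5 * 1.000000 * 27.513633
= 13.7568

13.7568


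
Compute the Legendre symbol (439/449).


p = 449 is prime, so compute (439/449) with the reciprocity algorithm (Jacobi-symbol steps: pull out 2s via (2/n), flip via reciprocity, reduce):
  reciprocity: (439/449) -> +(449/439)
  reduce: (10/439)
  pull out 2: (2/439) = +1  (since 439 mod 8 = 7)
  reciprocity: (5/439) -> +(439/5)
  reduce: (4/5)
  pull out 2: (2/5) = -1  (since 5 mod 8 = 5)
  pull out 2: (2/5) = -1  (since 5 mod 8 = 5)
  (1/5) = 1
Product of signs = 1
(439/449) = 1

1


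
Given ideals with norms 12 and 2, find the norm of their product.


N(IJ) = N(I) * N(J)
= 12 * 2
= 24

24


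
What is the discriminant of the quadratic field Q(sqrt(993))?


For K = Q(sqrt(d)) with d squarefree: disc(K) = d if d = 1 mod 4, and disc(K) = 4d if d = 2 or 3 mod 4.
Here d = 993, and d mod 4 = 1.
d = 1 mod 4 (O_K = Z[(1+sqrt(d))/2]), so disc(K) = d = 993

993


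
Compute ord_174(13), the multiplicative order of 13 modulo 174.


We want ord_174(13), the smallest k >= 1 with 13^k = 1 mod 174.
n = 174 = 2 * 3 * 29, phi(174) = 56; the order divides phi(n).
Divisors of 56: 1, 2, 4, 7, 8, 14, 28, 56
Repeated squaring mod 174: 13^1 = 13, 13^2 = 169, 13^4 = 25, 13^8 = 103, 13^16 = 169, 13^32 = 25
Test divisors in increasing order:
  k=1: 13^1 = 13 mod 174
  k=2: 13^2 = 169 mod 174
  k=4: 13^4 = 25 mod 174
  k=7: 13^7 = 25 * 169 * 13 = 115 mod 174
  k=8: 13^8 = 103 mod 174
  k=14: 13^14 = 103 * 25 * 169 = 1 mod 174  <- first divisor giving 1
Order = 14

14


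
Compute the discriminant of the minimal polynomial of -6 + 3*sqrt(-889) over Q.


The element -6 + 3*sqrt(-889) has minimal polynomial:
x^2 + 12*x + 8037
Discriminant = (12)^2 - 4*(8037)
= 144 - 32148
= -32004

-32004


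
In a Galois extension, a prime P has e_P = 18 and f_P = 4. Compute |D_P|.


|D_P| = e * f
= 18 * 4
= 72

72


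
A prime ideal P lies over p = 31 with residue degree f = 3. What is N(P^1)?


N(P^a) = p^(a*f)
= 31^(1*3)
= 31^3
= 29791

29791


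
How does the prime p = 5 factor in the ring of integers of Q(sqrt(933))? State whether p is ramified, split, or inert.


K = Q(sqrt(933)). Since d mod 4 = 1, disc(K) = 933.
Check p | disc: 933 mod 5 = 3.
p does not divide disc. Compute Legendre symbol (d/p):
3^((5-1)/2) mod 5 = -1
(d/p) = -1, so p is inert: (p) stays prime with e=1, f=2, g=1.
Therefore p is inert.

inert


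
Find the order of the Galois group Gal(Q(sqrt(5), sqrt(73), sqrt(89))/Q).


The 3 square roots of distinct primes are multiplicatively independent over Q,
so [K:Q] = 2^3 and Gal(K/Q) is isomorphic to (Z/2Z)^3.
|Gal| = 2^3 = 8

8


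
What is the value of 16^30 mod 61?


p = 61 is prime and the exponent is (p-1)/2 = 30, so by Euler's criterion 16^30 = (16/61) = +1 or -1 mod 61.
Compute by square-and-multiply:
  30 = 16 + 8 + 4 + 2 (binary 11110)
  Repeated squaring mod 61: 16^1 = 16, 16^2 = 12, 16^4 = 22, 16^8 = 57, 16^16 = 16
  16^30 = 16^16 * 16^8 * 16^4 * 16^2 = 16 * 57 * 22 * 12 mod 61
    16 * 57 = 912 = 58 mod 61
    58 * 22 = 1276 = 56 mod 61
    56 * 12 = 672 = 1 mod 61
  16^30 = 1 mod 61
Result 1: 16 is a quadratic residue mod 61.
16^30 mod 61 = 1

1


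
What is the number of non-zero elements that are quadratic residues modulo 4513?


For prime p, the number of non-zero quadratic residues is (p-1)/2.
= (4513-1)/2
= 2256

2256


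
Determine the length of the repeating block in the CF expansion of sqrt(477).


Run the CF algorithm for sqrt(477).
a_0 = floor(sqrt(477)) = 21; set m_0=0, q_0=1.
Recurrence: m' = q*a - m,  q' = (d - m'^2)/q,  a' = floor((a_0 + m')/q').
  step 1: m=21, q=36, a=1
  step 2: m=15, q=7, a=5
  step 3: m=20, q=11, a=3
  step 4: m=13, q=28, a=1
  step 5: m=15, q=9, a=4
  step 6: m=21, q=4, a=10
  step 7: m=19, q=29, a=1
  step 8: m=10, q=13, a=2
  step 9: m=16, q=17, a=2
  step 10: m=18, q=9, a=4
  step 11: m=18, q=17, a=2
  step 12: m=16, q=13, a=2
  step 13: m=10, q=29, a=1
  step 14: m=19, q=4, a=10
  step 15: m=21, q=9, a=4
  step 16: m=15, q=28, a=1
  step 17: m=13, q=11, a=3
  step 18: m=20, q=7, a=5
  step 19: m=15, q=36, a=1
  step 20: m=21, q=1, a=42
a_20 = 2*a_0 = 42, so the period closes here.
sqrt(477) = [21; 1, 5, 3, 1, 4, 10, 1, 2, 2, 4, 2, 2, 1, 10, 4, 1, 3, 5, 1, 42]
Period length = 20

20


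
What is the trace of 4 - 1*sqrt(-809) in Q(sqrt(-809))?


Tr(a + b*sqrt(d)) = (a + b*sqrt(d)) + (a - b*sqrt(d)) = 2a
= 2 * (4)
= 8

8


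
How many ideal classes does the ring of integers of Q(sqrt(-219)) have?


K = Q(sqrt(-219)). d mod 4 = 1, so D = disc(K) = d = -219
h(K) equals the number of primitive reduced positive-definite forms (a, b, c) = a*x^2 + b*x*y + c*y^2 with b^2 - 4ac = D,
where reduced means |b| <= a <= c, with b >= 0 whenever |b| = a or a = c, and primitive means gcd(a, b, c) = 1.
Reduced forces 3a^2 <= |D| = 219, so 1 <= a <= 8; b must have the parity of D, and c = (b^2 - D)/(4a) must be an integer >= a.
Enumerate a = 1..8, b in [-a, a]:
  a=1: (1, 1, 55)  [1]
  a=2: none
  a=3: (3, 3, 19)  [1]
  a=4: none
  a=5: (5, -1, 11), (5, 1, 11)  [2]
  a=6..8: none
Total reduced forms: 1 + 1 + 2 = 4
h = 4

4


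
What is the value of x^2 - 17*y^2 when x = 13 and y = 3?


x^2 - d*y^2
= 13^2 - 17*3^2
= 169 - 153
= 16

16


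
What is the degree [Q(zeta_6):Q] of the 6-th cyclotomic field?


The degree equals Euler's totient phi(6).
6 = 2 * 3
phi(6) = 2

2


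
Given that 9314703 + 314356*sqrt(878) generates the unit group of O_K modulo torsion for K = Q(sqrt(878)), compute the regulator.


epsilon = 9314703 + 314356*sqrt(878)
= 1.8629e+07
R = ln(1.8629e+07)
= 16.7403

16.7403


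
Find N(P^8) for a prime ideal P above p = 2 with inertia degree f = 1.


N(P^a) = p^(a*f)
= 2^(8*1)
= 2^8
= 256

256


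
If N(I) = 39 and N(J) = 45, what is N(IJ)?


N(IJ) = N(I) * N(J)
= 39 * 45
= 1755

1755


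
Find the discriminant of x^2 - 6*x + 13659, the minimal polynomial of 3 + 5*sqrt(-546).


The element 3 + 5*sqrt(-546) has minimal polynomial:
x^2 - 6*x + 13659
Discriminant = (-6)^2 - 4*(13659)
= 36 - 54636
= -54600

-54600


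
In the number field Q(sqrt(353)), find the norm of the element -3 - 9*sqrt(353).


N(a + b*sqrt(d)) = a^2 - d*b^2
= (-3)^2 - (353)*(-9)^2
= 9 - 28593
= -28584

-28584


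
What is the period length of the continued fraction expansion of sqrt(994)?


Run the CF algorithm for sqrt(994).
a_0 = floor(sqrt(994)) = 31; set m_0=0, q_0=1.
Recurrence: m' = q*a - m,  q' = (d - m'^2)/q,  a' = floor((a_0 + m')/q').
  step 1: m=31, q=33, a=1
  step 2: m=2, q=30, a=1
  step 3: m=28, q=7, a=8
  step 4: m=28, q=30, a=1
  step 5: m=2, q=33, a=1
  step 6: m=31, q=1, a=62
a_6 = 2*a_0 = 62, so the period closes here.
sqrt(994) = [31; 1, 1, 8, 1, 1, 62]
Period length = 6

6


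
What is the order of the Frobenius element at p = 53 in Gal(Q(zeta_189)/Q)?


The Frobenius at p in Gal(Q(zeta_n)/Q) = (Z/nZ)* is the class of p, so its order is ord_189(53), the smallest k >= 1 with 53^k = 1 mod 189.
n = 189 = 3^3 * 7, phi(189) = 108; the order divides phi(n).
Divisors of 108: 1, 2, 3, 4, 6, 9, 12, 18, 27, 36, 54, 108
Repeated squaring mod 189: 53^1 = 53, 53^2 = 163, 53^4 = 109, 53^8 = 163, 53^16 = 109, 53^32 = 163, 53^64 = 109
Test divisors in increasing order:
  k=1: 53^1 = 53 mod 189
  k=2: 53^2 = 163 mod 189
  k=3: 53^3 = 163 * 53 = 134 mod 189
  k=4: 53^4 = 109 mod 189
  k=6: 53^6 = 109 * 163 = 1 mod 189  <- first divisor giving 1
Order = 6

6


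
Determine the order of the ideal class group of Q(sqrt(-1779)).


K = Q(sqrt(-1779)). d mod 4 = 1, so D = disc(K) = d = -1779
h(K) equals the number of primitive reduced positive-definite forms (a, b, c) = a*x^2 + b*x*y + c*y^2 with b^2 - 4ac = D,
where reduced means |b| <= a <= c, with b >= 0 whenever |b| = a or a = c, and primitive means gcd(a, b, c) = 1.
Reduced forces 3a^2 <= |D| = 1779, so 1 <= a <= 24; b must have the parity of D, and c = (b^2 - D)/(4a) must be an integer >= a.
Enumerate a = 1..24, b in [-a, a]:
  a=1: (1, 1, 445)  [1]
  a=2: none
  a=3: (3, 3, 149)  [1]
  a=4: none
  a=5: (5, -1, 89), (5, 1, 89)  [2]
  a=6..10: none
  a=11: (11, -5, 41), (11, 5, 41)  [2]
  a=12..14: none
  a=15: (15, -9, 31), (15, 9, 31)  [2]
  a=16..18: none
  a=19: (19, -11, 25), (19, 11, 25)  [2]
  a=20..24: none
Total reduced forms: 1 + 1 + 2 + 2 + 2 + 2 = 10
h = 10

10


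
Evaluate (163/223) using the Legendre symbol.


p = 223 is prime, so compute (163/223) with the reciprocity algorithm (Jacobi-symbol steps: pull out 2s via (2/n), flip via reciprocity, reduce):
  reciprocity: (163/223) -> -(223/163)
  reduce: (60/163)
  pull out 2: (2/163) = -1  (since 163 mod 8 = 3)
  pull out 2: (2/163) = -1  (since 163 mod 8 = 3)
  reciprocity: (15/163) -> -(163/15)
  reduce: (13/15)
  reciprocity: (13/15) -> +(15/13)
  reduce: (2/13)
  pull out 2: (2/13) = -1  (since 13 mod 8 = 5)
  (1/13) = 1
Product of signs = -1
(163/223) = -1

-1


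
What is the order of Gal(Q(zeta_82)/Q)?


|Gal(Q(zeta_82)/Q)| = phi(82)
= 40

40


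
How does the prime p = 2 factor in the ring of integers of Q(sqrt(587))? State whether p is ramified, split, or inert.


K = Q(sqrt(587)). Since d mod 4 = 3, disc(K) = 2348.
Check p | disc: 2348 mod 2 = 0.
p divides disc, so p ramifies: (p) = P^2 with e=2, f=1, g=1.
Therefore p is ramified.

ramified


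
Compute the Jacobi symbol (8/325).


Compute (8/325) via quadratic reciprocity:
  pull out 2: (2/325) = -1  (since 325 mod 8 = 5)
  pull out 2: (2/325) = -1  (since 325 mod 8 = 5)
  pull out 2: (2/325) = -1  (since 325 mod 8 = 5)
  (1/325) = 1
Product of signs = -1

-1


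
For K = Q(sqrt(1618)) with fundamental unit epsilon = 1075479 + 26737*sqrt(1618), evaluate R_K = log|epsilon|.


epsilon = 1075479 + 26737*sqrt(1618)
= 2.1510e+06
R = ln(2.1510e+06)
= 14.5814

14.5814


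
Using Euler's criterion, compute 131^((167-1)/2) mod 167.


p = 167 is prime and the exponent is (p-1)/2 = 83, so by Euler's criterion 131^83 = (131/167) = +1 or -1 mod 167.
Compute by square-and-multiply:
  83 = 64 + 16 + 2 + 1 (binary 1010011)
  Repeated squaring mod 167: 131^1 = 131, 131^2 = 127, 131^4 = 97, 131^8 = 57, 131^16 = 76, 131^32 = 98, 131^64 = 85
  131^83 = 131^64 * 131^16 * 131^2 * 131^1 = 85 * 76 * 127 * 131 mod 167
    85 * 76 = 6460 = 114 mod 167
    114 * 127 = 14478 = 116 mod 167
    116 * 131 = 15196 = 166 mod 167
  131^83 = 166 mod 167
Result 166 = p - 1 = -1 mod 167: 131 is a quadratic non-residue mod 167. As a residue in [0, p-1] the value is 166.
131^83 mod 167 = 166

166


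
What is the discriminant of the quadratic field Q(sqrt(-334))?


For K = Q(sqrt(d)) with d squarefree: disc(K) = d if d = 1 mod 4, and disc(K) = 4d if d = 2 or 3 mod 4.
Here d = -334, and d mod 4 = 2.
d = 2 mod 4, not 1 (O_K = Z[sqrt(d)]), so disc(K) = 4d = 4 * (-334) = -1336

-1336


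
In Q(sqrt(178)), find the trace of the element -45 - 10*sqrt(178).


Tr(a + b*sqrt(d)) = (a + b*sqrt(d)) + (a - b*sqrt(d)) = 2a
= 2 * (-45)
= -90

-90


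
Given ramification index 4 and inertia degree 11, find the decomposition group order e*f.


|D_P| = e * f
= 4 * 11
= 44

44


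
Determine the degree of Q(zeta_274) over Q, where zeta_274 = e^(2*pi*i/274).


The degree equals Euler's totient phi(274).
274 = 2 * 137
phi(274) = 136

136


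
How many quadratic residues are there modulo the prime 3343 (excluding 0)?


For prime p, the number of non-zero quadratic residues is (p-1)/2.
= (3343-1)/2
= 1671

1671


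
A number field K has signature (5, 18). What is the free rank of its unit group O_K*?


By Dirichlet's unit theorem:
rank = r1 + r2 - 1
= 5 + 18 - 1
= 22

22


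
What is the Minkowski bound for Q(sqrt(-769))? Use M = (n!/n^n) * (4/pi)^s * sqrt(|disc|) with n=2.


d = -769, d mod 4 = 3, so disc(K) = 4d = -3076; |disc(K)| = 3076
Imaginary quadratic field, so n = 2, s = r2 = 1, r1 = 0
M = (n!/n^n) * (4/pi)^s * sqrt(|disc(K)|) = (2!/2^2) * (4/pi)^1 * sqrt(3076)
= 0.5 * 1.273240 * 55.461698
= 35.3080

35.3080


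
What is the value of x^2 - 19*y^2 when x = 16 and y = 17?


x^2 - d*y^2
= 16^2 - 19*17^2
= 256 - 5491
= -5235

-5235


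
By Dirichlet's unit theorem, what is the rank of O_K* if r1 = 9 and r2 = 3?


By Dirichlet's unit theorem:
rank = r1 + r2 - 1
= 9 + 3 - 1
= 11

11


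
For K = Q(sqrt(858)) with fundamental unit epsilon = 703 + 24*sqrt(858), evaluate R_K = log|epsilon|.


epsilon = 703 + 24*sqrt(858)
= 1405.9993
R = ln(1405.9993)
= 7.2485

7.2485


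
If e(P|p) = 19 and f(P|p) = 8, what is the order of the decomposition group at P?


|D_P| = e * f
= 19 * 8
= 152

152


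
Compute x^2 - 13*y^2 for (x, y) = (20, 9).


x^2 - d*y^2
= 20^2 - 13*9^2
= 400 - 1053
= -653

-653


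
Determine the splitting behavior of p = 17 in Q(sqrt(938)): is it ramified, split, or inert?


K = Q(sqrt(938)). Since d mod 4 = 2, disc(K) = 3752.
Check p | disc: 3752 mod 17 = 12.
p does not divide disc. Compute Legendre symbol (d/p):
3^((17-1)/2) mod 17 = -1
(d/p) = -1, so p is inert: (p) stays prime with e=1, f=2, g=1.
Therefore p is inert.

inert


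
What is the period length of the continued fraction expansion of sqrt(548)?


Run the CF algorithm for sqrt(548).
a_0 = floor(sqrt(548)) = 23; set m_0=0, q_0=1.
Recurrence: m' = q*a - m,  q' = (d - m'^2)/q,  a' = floor((a_0 + m')/q').
  step 1: m=23, q=19, a=2
  step 2: m=15, q=17, a=2
  step 3: m=19, q=11, a=3
  step 4: m=14, q=32, a=1
  step 5: m=18, q=7, a=5
  step 6: m=17, q=37, a=1
  step 7: m=20, q=4, a=10
  step 8: m=20, q=37, a=1
  step 9: m=17, q=7, a=5
  step 10: m=18, q=32, a=1
  step 11: m=14, q=11, a=3
  step 12: m=19, q=17, a=2
  step 13: m=15, q=19, a=2
  step 14: m=23, q=1, a=46
a_14 = 2*a_0 = 46, so the period closes here.
sqrt(548) = [23; 2, 2, 3, 1, 5, 1, 10, 1, 5, 1, 3, 2, 2, 46]
Period length = 14

14


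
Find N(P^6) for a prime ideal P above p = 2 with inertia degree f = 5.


N(P^a) = p^(a*f)
= 2^(6*5)
= 2^30
= 1073741824

1073741824


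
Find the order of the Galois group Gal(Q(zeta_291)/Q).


|Gal(Q(zeta_291)/Q)| = phi(291)
= 192

192


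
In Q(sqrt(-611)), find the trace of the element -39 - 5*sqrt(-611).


Tr(a + b*sqrt(d)) = (a + b*sqrt(d)) + (a - b*sqrt(d)) = 2a
= 2 * (-39)
= -78

-78


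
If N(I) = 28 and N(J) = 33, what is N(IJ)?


N(IJ) = N(I) * N(J)
= 28 * 33
= 924

924


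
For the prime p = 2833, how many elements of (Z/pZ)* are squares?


For prime p, the number of non-zero quadratic residues is (p-1)/2.
= (2833-1)/2
= 1416

1416


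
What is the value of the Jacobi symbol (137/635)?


Compute (137/635) via quadratic reciprocity:
  reciprocity: (137/635) -> +(635/137)
  reduce: (87/137)
  reciprocity: (87/137) -> +(137/87)
  reduce: (50/87)
  pull out 2: (2/87) = +1  (since 87 mod 8 = 7)
  reciprocity: (25/87) -> +(87/25)
  reduce: (12/25)
  pull out 2: (2/25) = +1  (since 25 mod 8 = 1)
  pull out 2: (2/25) = +1  (since 25 mod 8 = 1)
  reciprocity: (3/25) -> +(25/3)
  reduce: (1/3)
  (1/3) = 1
Product of signs = 1

1


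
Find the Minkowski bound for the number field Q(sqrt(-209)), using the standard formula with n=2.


d = -209, d mod 4 = 3, so disc(K) = 4d = -836; |disc(K)| = 836
Imaginary quadratic field, so n = 2, s = r2 = 1, r1 = 0
M = (n!/n^n) * (4/pi)^s * sqrt(|disc(K)|) = (2!/2^2) * (4/pi)^1 * sqrt(836)
= 0.5 * 1.273240 * 28.913665
= 18.4070

18.4070


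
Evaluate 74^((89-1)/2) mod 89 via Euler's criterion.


p = 89 is prime and the exponent is (p-1)/2 = 44, so by Euler's criterion 74^44 = (74/89) = +1 or -1 mod 89.
Compute by square-and-multiply:
  44 = 32 + 8 + 4 (binary 101100)
  Repeated squaring mod 89: 74^1 = 74, 74^2 = 47, 74^4 = 73, 74^8 = 78, 74^16 = 32, 74^32 = 45
  74^44 = 74^32 * 74^8 * 74^4 = 45 * 78 * 73 mod 89
    45 * 78 = 3510 = 39 mod 89
    39 * 73 = 2847 = 88 mod 89
  74^44 = 88 mod 89
Result 88 = p - 1 = -1 mod 89: 74 is a quadratic non-residue mod 89. As a residue in [0, p-1] the value is 88.
74^44 mod 89 = 88

88


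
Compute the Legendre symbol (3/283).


p = 283 is prime, so compute (3/283) with the reciprocity algorithm (Jacobi-symbol steps: pull out 2s via (2/n), flip via reciprocity, reduce):
  reciprocity: (3/283) -> -(283/3)
  reduce: (1/3)
  (1/3) = 1
Product of signs = -1
(3/283) = -1

-1


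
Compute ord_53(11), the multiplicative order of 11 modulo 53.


We want ord_53(11), the smallest k >= 1 with 11^k = 1 mod 53.
n = 53 = 53, phi(53) = 52; the order divides phi(n).
Divisors of 52: 1, 2, 4, 13, 26, 52
Repeated squaring mod 53: 11^1 = 11, 11^2 = 15, 11^4 = 13, 11^8 = 10, 11^16 = 47, 11^32 = 36
Test divisors in increasing order:
  k=1: 11^1 = 11 mod 53
  k=2: 11^2 = 15 mod 53
  k=4: 11^4 = 13 mod 53
  k=13: 11^13 = 10 * 13 * 11 = 52 mod 53
  k=26: 11^26 = 47 * 10 * 15 = 1 mod 53  <- first divisor giving 1
Order = 26

26


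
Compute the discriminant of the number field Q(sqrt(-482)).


For K = Q(sqrt(d)) with d squarefree: disc(K) = d if d = 1 mod 4, and disc(K) = 4d if d = 2 or 3 mod 4.
Here d = -482, and d mod 4 = 2.
d = 2 mod 4, not 1 (O_K = Z[sqrt(d)]), so disc(K) = 4d = 4 * (-482) = -1928

-1928


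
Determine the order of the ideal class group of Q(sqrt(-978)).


K = Q(sqrt(-978)). d mod 4 = 2, so D = disc(K) = 4d = -3912
h(K) equals the number of primitive reduced positive-definite forms (a, b, c) = a*x^2 + b*x*y + c*y^2 with b^2 - 4ac = D,
where reduced means |b| <= a <= c, with b >= 0 whenever |b| = a or a = c, and primitive means gcd(a, b, c) = 1.
Reduced forces 3a^2 <= |D| = 3912, so 1 <= a <= 36; b must have the parity of D, and c = (b^2 - D)/(4a) must be an integer >= a.
Enumerate a = 1..36, b in [-a, a]:
  a=1: (1, 0, 978)  [1]
  a=2: (2, 0, 489)  [1]
  a=3: (3, 0, 326)  [1]
  a=4..5: none
  a=6: (6, 0, 163)  [1]
  a=7: (7, -6, 141), (7, 6, 141)  [2]
  a=8..10: none
  a=11: (11, -2, 89), (11, 2, 89)  [2]
  a=12: none
  a=13: (13, -12, 78), (13, 12, 78)  [2]
  a=14: (14, -8, 71), (14, 8, 71)  [2]
  a=15..16: none
  a=17: (17, -10, 59), (17, 10, 59)  [2]
  a=18..20: none
  a=21: (21, -6, 47), (21, 6, 47)  [2]
  a=22: (22, -20, 49), (22, 20, 49)  [2]
  a=23..25: none
  a=26: (26, -12, 39), (26, 12, 39)  [2]
  a=27..30: none
  a=31: (31, -26, 37), (31, 26, 37)  [2]
  a=32: none
  a=33: (33, -24, 34), (33, 24, 34)  [2]
  a=34..36: none
Total reduced forms: 1 + 1 + 1 + 1 + 2 + 2 + 2 + 2 + 2 + 2 + 2 + 2 + 2 + 2 = 24
h = 24

24


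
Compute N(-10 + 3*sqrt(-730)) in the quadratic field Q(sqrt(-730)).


N(a + b*sqrt(d)) = a^2 - d*b^2
= (-10)^2 - (-730)*(3)^2
= 100 + 6570
= 6670

6670


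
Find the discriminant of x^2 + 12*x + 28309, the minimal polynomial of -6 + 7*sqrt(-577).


The element -6 + 7*sqrt(-577) has minimal polynomial:
x^2 + 12*x + 28309
Discriminant = (12)^2 - 4*(28309)
= 144 - 113236
= -113092

-113092


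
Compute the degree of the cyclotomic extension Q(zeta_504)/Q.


The degree equals Euler's totient phi(504).
504 = 2^3 * 3^2 * 7
phi(504) = 144

144


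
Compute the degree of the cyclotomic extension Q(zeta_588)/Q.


The degree equals Euler's totient phi(588).
588 = 2^2 * 3 * 7^2
phi(588) = 168

168


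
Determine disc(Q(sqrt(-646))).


For K = Q(sqrt(d)) with d squarefree: disc(K) = d if d = 1 mod 4, and disc(K) = 4d if d = 2 or 3 mod 4.
Here d = -646, and d mod 4 = 2.
d = 2 mod 4, not 1 (O_K = Z[sqrt(d)]), so disc(K) = 4d = 4 * (-646) = -2584

-2584


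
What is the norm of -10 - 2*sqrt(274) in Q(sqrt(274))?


N(a + b*sqrt(d)) = a^2 - d*b^2
= (-10)^2 - (274)*(-2)^2
= 100 - 1096
= -996

-996


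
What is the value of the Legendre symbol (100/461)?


p = 461 is prime, so compute (100/461) with the reciprocity algorithm (Jacobi-symbol steps: pull out 2s via (2/n), flip via reciprocity, reduce):
  pull out 2: (2/461) = -1  (since 461 mod 8 = 5)
  pull out 2: (2/461) = -1  (since 461 mod 8 = 5)
  reciprocity: (25/461) -> +(461/25)
  reduce: (11/25)
  reciprocity: (11/25) -> +(25/11)
  reduce: (3/11)
  reciprocity: (3/11) -> -(11/3)
  reduce: (2/3)
  pull out 2: (2/3) = -1  (since 3 mod 8 = 3)
  (1/3) = 1
Product of signs = 1
(100/461) = 1

1


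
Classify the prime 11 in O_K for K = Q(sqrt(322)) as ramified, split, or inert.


K = Q(sqrt(322)). Since d mod 4 = 2, disc(K) = 1288.
Check p | disc: 1288 mod 11 = 1.
p does not divide disc. Compute Legendre symbol (d/p):
3^((11-1)/2) mod 11 = 1
(d/p) = 1, so p splits: (p) = P*P' with e=1, f=1, g=2.
Therefore p is split.

split


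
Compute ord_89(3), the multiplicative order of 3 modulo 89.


We want ord_89(3), the smallest k >= 1 with 3^k = 1 mod 89.
n = 89 = 89, phi(89) = 88; the order divides phi(n).
Divisors of 88: 1, 2, 4, 8, 11, 22, 44, 88
Repeated squaring mod 89: 3^1 = 3, 3^2 = 9, 3^4 = 81, 3^8 = 64, 3^16 = 2, 3^32 = 4, 3^64 = 16
Test divisors in increasing order:
  k=1: 3^1 = 3 mod 89
  k=2: 3^2 = 9 mod 89
  k=4: 3^4 = 81 mod 89
  k=8: 3^8 = 64 mod 89
  k=11: 3^11 = 64 * 9 * 3 = 37 mod 89
  k=22: 3^22 = 2 * 81 * 9 = 34 mod 89
  k=44: 3^44 = 4 * 64 * 81 = 88 mod 89
  k=88: 3^88 = 16 * 2 * 64 = 1 mod 89  <- first divisor giving 1
Order = 88

88


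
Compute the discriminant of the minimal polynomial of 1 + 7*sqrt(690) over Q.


The element 1 + 7*sqrt(690) has minimal polynomial:
x^2 - 2*x - 33809
Discriminant = (-2)^2 - 4*(-33809)
= 4 + 135236
= 135240

135240


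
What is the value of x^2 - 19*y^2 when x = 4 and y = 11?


x^2 - d*y^2
= 4^2 - 19*11^2
= 16 - 2299
= -2283

-2283


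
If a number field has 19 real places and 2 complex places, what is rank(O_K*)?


By Dirichlet's unit theorem:
rank = r1 + r2 - 1
= 19 + 2 - 1
= 20

20


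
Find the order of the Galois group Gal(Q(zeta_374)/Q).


|Gal(Q(zeta_374)/Q)| = phi(374)
= 160

160


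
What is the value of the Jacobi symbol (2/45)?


Compute (2/45) via quadratic reciprocity:
  pull out 2: (2/45) = -1  (since 45 mod 8 = 5)
  (1/45) = 1
Product of signs = -1

-1


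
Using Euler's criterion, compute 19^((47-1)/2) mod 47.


p = 47 is prime and the exponent is (p-1)/2 = 23, so by Euler's criterion 19^23 = (19/47) = +1 or -1 mod 47.
Compute by square-and-multiply:
  23 = 16 + 4 + 2 + 1 (binary 10111)
  Repeated squaring mod 47: 19^1 = 19, 19^2 = 32, 19^4 = 37, 19^8 = 6, 19^16 = 36
  19^23 = 19^16 * 19^4 * 19^2 * 19^1 = 36 * 37 * 32 * 19 mod 47
    36 * 37 = 1332 = 16 mod 47
    16 * 32 = 512 = 42 mod 47
    42 * 19 = 798 = 46 mod 47
  19^23 = 46 mod 47
Result 46 = p - 1 = -1 mod 47: 19 is a quadratic non-residue mod 47. As a residue in [0, p-1] the value is 46.
19^23 mod 47 = 46

46


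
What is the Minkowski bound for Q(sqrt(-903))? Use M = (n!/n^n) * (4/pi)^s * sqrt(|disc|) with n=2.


d = -903, d mod 4 = 1, so disc(K) = d = -903; |disc(K)| = 903
Imaginary quadratic field, so n = 2, s = r2 = 1, r1 = 0
M = (n!/n^n) * (4/pi)^s * sqrt(|disc(K)|) = (2!/2^2) * (4/pi)^1 * sqrt(903)
= 0.5 * 1.273240 * 30.049958
= 19.1304

19.1304


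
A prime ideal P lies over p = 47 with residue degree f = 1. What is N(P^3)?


N(P^a) = p^(a*f)
= 47^(3*1)
= 47^3
= 103823

103823


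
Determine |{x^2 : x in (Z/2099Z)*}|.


For prime p, the number of non-zero quadratic residues is (p-1)/2.
= (2099-1)/2
= 1049

1049


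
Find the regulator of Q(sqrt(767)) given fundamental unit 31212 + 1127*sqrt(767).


epsilon = 31212 + 1127*sqrt(767)
= 62424.0000
R = ln(62424.0000)
= 11.0417

11.0417


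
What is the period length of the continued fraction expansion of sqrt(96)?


Run the CF algorithm for sqrt(96).
a_0 = floor(sqrt(96)) = 9; set m_0=0, q_0=1.
Recurrence: m' = q*a - m,  q' = (d - m'^2)/q,  a' = floor((a_0 + m')/q').
  step 1: m=9, q=15, a=1
  step 2: m=6, q=4, a=3
  step 3: m=6, q=15, a=1
  step 4: m=9, q=1, a=18
a_4 = 2*a_0 = 18, so the period closes here.
sqrt(96) = [9; 1, 3, 1, 18]
Period length = 4

4


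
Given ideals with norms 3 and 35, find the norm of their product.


N(IJ) = N(I) * N(J)
= 3 * 35
= 105

105


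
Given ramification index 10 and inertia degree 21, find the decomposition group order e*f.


|D_P| = e * f
= 10 * 21
= 210

210


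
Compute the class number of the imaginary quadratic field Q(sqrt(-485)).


K = Q(sqrt(-485)). d mod 4 = 3, so D = disc(K) = 4d = -1940
h(K) equals the number of primitive reduced positive-definite forms (a, b, c) = a*x^2 + b*x*y + c*y^2 with b^2 - 4ac = D,
where reduced means |b| <= a <= c, with b >= 0 whenever |b| = a or a = c, and primitive means gcd(a, b, c) = 1.
Reduced forces 3a^2 <= |D| = 1940, so 1 <= a <= 25; b must have the parity of D, and c = (b^2 - D)/(4a) must be an integer >= a.
Enumerate a = 1..25, b in [-a, a]:
  a=1: (1, 0, 485)  [1]
  a=2: (2, 2, 243)  [1]
  a=3: (3, -2, 162), (3, 2, 162)  [2]
  a=4: none
  a=5: (5, 0, 97)  [1]
  a=6: (6, -2, 81), (6, 2, 81)  [2]
  a=7..8: none
  a=9: (9, -2, 54), (9, 2, 54)  [2]
  a=10: (10, 10, 51)  [1]
  a=11..12: none
  a=13: (13, -6, 38), (13, 6, 38)  [2]
  a=14: none
  a=15: (15, -10, 34), (15, 10, 34)  [2]
  a=16: none
  a=17: (17, -10, 30), (17, 10, 30)  [2]
  a=18: (18, -2, 27), (18, 2, 27)  [2]
  a=19: (19, -6, 26), (19, 6, 26)  [2]
  a=20..25: none
Total reduced forms: 1 + 1 + 2 + 1 + 2 + 2 + 1 + 2 + 2 + 2 + 2 + 2 = 20
h = 20

20


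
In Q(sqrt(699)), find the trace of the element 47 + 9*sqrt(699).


Tr(a + b*sqrt(d)) = (a + b*sqrt(d)) + (a - b*sqrt(d)) = 2a
= 2 * (47)
= 94

94


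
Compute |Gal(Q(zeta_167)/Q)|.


|Gal(Q(zeta_167)/Q)| = phi(167)
= 166

166


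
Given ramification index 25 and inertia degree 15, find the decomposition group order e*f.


|D_P| = e * f
= 25 * 15
= 375

375


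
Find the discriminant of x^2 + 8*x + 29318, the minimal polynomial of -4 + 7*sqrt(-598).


The element -4 + 7*sqrt(-598) has minimal polynomial:
x^2 + 8*x + 29318
Discriminant = (8)^2 - 4*(29318)
= 64 - 117272
= -117208

-117208


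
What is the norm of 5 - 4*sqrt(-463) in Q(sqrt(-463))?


N(a + b*sqrt(d)) = a^2 - d*b^2
= (5)^2 - (-463)*(-4)^2
= 25 + 7408
= 7433

7433


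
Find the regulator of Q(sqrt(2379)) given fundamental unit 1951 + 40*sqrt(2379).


epsilon = 1951 + 40*sqrt(2379)
= 3901.9997
R = ln(3901.9997)
= 8.2692

8.2692


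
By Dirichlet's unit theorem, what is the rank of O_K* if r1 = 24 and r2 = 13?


By Dirichlet's unit theorem:
rank = r1 + r2 - 1
= 24 + 13 - 1
= 36

36
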